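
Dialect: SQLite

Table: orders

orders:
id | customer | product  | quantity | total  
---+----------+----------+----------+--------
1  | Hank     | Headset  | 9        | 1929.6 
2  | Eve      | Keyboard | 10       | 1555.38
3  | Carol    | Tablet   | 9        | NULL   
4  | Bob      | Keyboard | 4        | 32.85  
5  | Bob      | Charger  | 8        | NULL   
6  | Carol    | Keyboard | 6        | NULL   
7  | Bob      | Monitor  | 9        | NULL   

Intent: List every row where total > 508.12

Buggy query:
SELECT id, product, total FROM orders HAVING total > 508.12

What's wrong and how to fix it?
Bug: HAVING filters the output of aggregation, but this query has no GROUP BY and no aggregate functions, so SQLite rejects it (HAVING clause on a non-aggregate query); the condition here is per row

Fix: Use WHERE for row-level filtering

Corrected query:
SELECT id, product, total FROM orders WHERE total > 508.12

Result:
id | product  | total  
---+----------+--------
1  | Headset  | 1929.6 
2  | Keyboard | 1555.38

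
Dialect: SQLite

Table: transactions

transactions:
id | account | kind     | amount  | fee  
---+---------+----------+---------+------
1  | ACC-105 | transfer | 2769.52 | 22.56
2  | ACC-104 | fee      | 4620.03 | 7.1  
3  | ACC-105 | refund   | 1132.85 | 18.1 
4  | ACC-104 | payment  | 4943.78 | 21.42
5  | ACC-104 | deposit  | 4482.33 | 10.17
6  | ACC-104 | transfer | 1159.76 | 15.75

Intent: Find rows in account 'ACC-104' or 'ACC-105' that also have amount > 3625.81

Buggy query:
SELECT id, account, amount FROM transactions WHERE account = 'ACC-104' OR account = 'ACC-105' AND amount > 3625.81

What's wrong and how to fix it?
Bug: Without parentheses, AND is evaluated before OR, so the amount filter only applies to the 'ACC-105' branch

Fix: Add parentheses around the OR so the AND applies to both alternatives

Corrected query:
SELECT id, account, amount FROM transactions WHERE (account = 'ACC-104' OR account = 'ACC-105') AND amount > 3625.81

Result:
id | account | amount 
---+---------+--------
2  | ACC-104 | 4620.03
4  | ACC-104 | 4943.78
5  | ACC-104 | 4482.33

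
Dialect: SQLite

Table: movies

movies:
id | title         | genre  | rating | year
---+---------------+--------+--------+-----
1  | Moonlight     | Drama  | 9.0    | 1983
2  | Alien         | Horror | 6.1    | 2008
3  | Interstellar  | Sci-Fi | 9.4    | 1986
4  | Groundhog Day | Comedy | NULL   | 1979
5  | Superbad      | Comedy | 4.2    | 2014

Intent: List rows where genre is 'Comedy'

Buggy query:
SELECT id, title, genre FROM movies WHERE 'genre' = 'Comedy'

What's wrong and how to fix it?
Bug: Single quotes denote string literals in SQL; the column name is being compared as a constant string

Fix: Reference the column as genre without single quotes

Corrected query:
SELECT id, title, genre FROM movies WHERE genre = 'Comedy'

Result:
id | title         | genre 
---+---------------+-------
4  | Groundhog Day | Comedy
5  | Superbad      | Comedy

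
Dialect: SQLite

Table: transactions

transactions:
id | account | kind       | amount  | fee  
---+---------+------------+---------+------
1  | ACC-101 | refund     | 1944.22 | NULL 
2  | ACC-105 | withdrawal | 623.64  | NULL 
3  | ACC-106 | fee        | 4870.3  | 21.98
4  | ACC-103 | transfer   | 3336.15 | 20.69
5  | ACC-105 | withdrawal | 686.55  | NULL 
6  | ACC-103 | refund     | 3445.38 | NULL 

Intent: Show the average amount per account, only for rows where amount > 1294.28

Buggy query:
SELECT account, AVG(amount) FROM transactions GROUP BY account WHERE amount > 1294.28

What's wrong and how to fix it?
Bug: WHERE cannot follow GROUP BY

Fix: Move the WHERE clause before GROUP BY

Corrected query:
SELECT account, AVG(amount) FROM transactions WHERE amount > 1294.28 GROUP BY account

Result:
account | AVG(amount)
--------+------------
ACC-101 | 1944.22    
ACC-103 | 3390.765   
ACC-106 | 4870.3     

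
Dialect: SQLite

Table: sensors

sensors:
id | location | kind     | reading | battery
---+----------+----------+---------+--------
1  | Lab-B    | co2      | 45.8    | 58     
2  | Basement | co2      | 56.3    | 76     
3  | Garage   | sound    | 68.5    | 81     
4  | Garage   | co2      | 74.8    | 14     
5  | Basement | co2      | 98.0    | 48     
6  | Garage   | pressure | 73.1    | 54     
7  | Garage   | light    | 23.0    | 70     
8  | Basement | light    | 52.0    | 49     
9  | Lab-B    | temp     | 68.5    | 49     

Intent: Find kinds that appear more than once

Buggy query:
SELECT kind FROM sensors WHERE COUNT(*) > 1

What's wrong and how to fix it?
Bug: WHERE can't reference COUNT(*); aggregates are computed after WHERE

Fix: Group first, then use HAVING for the count condition

Corrected query:
SELECT kind FROM sensors GROUP BY kind HAVING COUNT(*) > 1

Result:
kind 
-----
co2  
light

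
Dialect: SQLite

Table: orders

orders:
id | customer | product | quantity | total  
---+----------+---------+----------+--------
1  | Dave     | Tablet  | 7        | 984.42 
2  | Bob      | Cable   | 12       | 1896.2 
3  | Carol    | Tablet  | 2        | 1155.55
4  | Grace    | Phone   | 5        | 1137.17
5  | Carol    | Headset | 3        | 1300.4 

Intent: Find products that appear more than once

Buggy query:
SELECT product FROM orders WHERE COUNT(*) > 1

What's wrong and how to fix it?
Bug: WHERE can't reference COUNT(*); aggregates are computed after WHERE

Fix: Group first, then use HAVING for the count condition

Corrected query:
SELECT product FROM orders GROUP BY product HAVING COUNT(*) > 1

Result:
product
-------
Tablet 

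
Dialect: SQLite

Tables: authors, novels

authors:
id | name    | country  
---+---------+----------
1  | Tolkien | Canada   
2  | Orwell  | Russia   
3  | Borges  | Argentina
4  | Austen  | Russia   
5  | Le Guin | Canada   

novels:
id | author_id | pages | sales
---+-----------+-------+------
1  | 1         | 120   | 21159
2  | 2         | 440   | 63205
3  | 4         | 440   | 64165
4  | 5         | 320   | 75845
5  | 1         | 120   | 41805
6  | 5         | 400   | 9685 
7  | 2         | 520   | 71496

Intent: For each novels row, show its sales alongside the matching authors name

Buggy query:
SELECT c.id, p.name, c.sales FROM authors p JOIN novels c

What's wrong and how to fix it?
Bug: Missing join condition: each novels row is matched to all authors rows instead of just its own

Fix: Specify the join condition linking the foreign key to the parent id

Corrected query:
SELECT c.id, p.name, c.sales FROM authors p JOIN novels c ON c.author_id = p.id

Result:
id | name    | sales
---+---------+------
1  | Tolkien | 21159
2  | Orwell  | 63205
3  | Austen  | 64165
4  | Le Guin | 75845
5  | Tolkien | 41805
6  | Le Guin | 9685 
7  | Orwell  | 71496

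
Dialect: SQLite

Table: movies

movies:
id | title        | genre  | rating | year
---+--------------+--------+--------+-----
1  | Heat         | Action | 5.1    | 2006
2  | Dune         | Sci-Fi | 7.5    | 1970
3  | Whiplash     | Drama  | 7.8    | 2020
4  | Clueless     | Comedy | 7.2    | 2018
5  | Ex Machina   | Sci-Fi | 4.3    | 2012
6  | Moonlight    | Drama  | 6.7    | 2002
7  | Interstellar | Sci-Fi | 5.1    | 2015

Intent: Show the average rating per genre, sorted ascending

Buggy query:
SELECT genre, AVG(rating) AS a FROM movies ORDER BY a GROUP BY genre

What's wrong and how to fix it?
Bug: GROUP BY must precede ORDER BY

Fix: Move ORDER BY to the end, after GROUP BY

Corrected query:
SELECT genre, AVG(rating) AS a FROM movies GROUP BY genre ORDER BY a

Result:
genre  | a       
-------+---------
Action | 5.1     
Sci-Fi | 5.633333
Comedy | 7.2     
Drama  | 7.25    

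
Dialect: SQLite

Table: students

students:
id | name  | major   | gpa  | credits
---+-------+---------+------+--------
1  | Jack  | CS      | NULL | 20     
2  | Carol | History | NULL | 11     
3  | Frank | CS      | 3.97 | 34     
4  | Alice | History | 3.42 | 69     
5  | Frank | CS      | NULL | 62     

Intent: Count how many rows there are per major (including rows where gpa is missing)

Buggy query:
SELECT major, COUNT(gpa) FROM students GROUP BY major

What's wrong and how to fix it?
Bug: COUNT(gpa) skips NULLs, so groups with missing gpa are undercounted

Fix: Use COUNT(*) to count all rows regardless of NULL

Corrected query:
SELECT major, COUNT(*) FROM students GROUP BY major

Result:
major   | COUNT(*)
--------+---------
CS      | 3       
History | 2       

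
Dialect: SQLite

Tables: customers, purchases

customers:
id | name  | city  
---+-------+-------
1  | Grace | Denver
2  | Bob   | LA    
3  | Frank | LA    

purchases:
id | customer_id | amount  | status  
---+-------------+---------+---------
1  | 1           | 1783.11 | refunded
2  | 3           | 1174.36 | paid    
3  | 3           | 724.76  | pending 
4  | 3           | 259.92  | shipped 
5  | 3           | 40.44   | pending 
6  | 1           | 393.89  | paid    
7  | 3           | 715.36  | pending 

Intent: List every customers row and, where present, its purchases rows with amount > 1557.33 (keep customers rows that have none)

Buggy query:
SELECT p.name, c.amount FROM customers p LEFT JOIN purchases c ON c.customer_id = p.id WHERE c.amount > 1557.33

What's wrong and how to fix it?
Bug: A WHERE condition on the right-hand table after LEFT JOIN drops unmatched parents

Fix: Put 'c.amount > 1557.33' in the JOIN's ON clause instead of WHERE

Corrected query:
SELECT p.name, c.amount FROM customers p LEFT JOIN purchases c ON c.customer_id = p.id AND c.amount > 1557.33

Result:
name  | amount 
------+--------
Grace | 1783.11
Bob   | NULL   
Frank | NULL   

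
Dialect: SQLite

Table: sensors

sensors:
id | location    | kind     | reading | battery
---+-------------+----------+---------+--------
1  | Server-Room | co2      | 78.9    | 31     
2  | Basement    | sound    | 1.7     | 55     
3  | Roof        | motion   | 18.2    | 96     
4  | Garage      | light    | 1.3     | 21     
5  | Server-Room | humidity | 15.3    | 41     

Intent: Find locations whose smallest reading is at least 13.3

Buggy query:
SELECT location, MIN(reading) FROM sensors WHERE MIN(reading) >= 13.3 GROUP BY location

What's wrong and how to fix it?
Bug: MIN() in WHERE is a misuse of aggregate

Fix: Replace WHERE with HAVING after the GROUP BY

Corrected query:
SELECT location, MIN(reading) FROM sensors GROUP BY location HAVING MIN(reading) >= 13.3

Result:
location    | MIN(reading)
------------+-------------
Roof        | 18.2        
Server-Room | 15.3        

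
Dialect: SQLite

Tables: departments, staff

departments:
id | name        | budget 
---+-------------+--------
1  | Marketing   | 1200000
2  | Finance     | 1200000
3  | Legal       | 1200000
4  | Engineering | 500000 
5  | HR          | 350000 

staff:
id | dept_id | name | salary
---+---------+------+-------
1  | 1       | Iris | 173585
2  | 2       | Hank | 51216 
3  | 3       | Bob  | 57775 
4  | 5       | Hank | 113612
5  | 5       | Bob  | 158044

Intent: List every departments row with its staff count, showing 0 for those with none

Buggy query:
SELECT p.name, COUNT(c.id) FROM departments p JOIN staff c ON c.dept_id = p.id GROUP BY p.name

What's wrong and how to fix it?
Bug: INNER JOIN drops departments rows that have no matching staff rows

Fix: Use LEFT JOIN so parents without children still appear (COUNT(c.id) gives 0)

Corrected query:
SELECT p.name, COUNT(c.id) FROM departments p LEFT JOIN staff c ON c.dept_id = p.id GROUP BY p.name

Result:
name        | COUNT(c.id)
------------+------------
Engineering | 0          
Finance     | 1          
HR          | 2          
Legal       | 1          
Marketing   | 1          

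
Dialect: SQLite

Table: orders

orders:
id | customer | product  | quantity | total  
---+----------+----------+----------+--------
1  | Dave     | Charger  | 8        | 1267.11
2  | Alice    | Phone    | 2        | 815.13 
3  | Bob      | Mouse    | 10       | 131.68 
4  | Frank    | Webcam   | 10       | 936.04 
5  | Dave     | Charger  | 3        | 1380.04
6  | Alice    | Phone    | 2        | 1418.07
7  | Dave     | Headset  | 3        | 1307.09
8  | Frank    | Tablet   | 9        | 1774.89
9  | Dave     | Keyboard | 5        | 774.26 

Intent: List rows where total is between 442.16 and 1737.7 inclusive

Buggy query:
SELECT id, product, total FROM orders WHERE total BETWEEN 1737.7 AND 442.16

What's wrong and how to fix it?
Bug: The bounds are reversed; BETWEEN a AND b requires a <= b to match anything

Fix: Write BETWEEN 442.16 AND 1737.7

Corrected query:
SELECT id, product, total FROM orders WHERE total BETWEEN 442.16 AND 1737.7

Result:
id | product  | total  
---+----------+--------
1  | Charger  | 1267.11
2  | Phone    | 815.13 
4  | Webcam   | 936.04 
5  | Charger  | 1380.04
6  | Phone    | 1418.07
7  | Headset  | 1307.09
9  | Keyboard | 774.26 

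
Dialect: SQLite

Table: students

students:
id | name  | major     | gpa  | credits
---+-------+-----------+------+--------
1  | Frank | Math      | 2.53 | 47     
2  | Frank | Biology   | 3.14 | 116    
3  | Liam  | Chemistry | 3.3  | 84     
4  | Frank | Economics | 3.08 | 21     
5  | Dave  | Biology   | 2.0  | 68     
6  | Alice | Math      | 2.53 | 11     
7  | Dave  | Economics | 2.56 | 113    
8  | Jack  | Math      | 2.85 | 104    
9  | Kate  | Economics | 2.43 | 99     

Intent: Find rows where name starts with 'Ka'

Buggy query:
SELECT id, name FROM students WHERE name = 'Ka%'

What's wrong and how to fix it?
Bug: Wildcards only work with LIKE; '=' treats '%' as a literal character

Fix: Use LIKE for wildcard pattern matching

Corrected query:
SELECT id, name FROM students WHERE name LIKE 'Ka%'

Result:
id | name
---+-----
9  | Kate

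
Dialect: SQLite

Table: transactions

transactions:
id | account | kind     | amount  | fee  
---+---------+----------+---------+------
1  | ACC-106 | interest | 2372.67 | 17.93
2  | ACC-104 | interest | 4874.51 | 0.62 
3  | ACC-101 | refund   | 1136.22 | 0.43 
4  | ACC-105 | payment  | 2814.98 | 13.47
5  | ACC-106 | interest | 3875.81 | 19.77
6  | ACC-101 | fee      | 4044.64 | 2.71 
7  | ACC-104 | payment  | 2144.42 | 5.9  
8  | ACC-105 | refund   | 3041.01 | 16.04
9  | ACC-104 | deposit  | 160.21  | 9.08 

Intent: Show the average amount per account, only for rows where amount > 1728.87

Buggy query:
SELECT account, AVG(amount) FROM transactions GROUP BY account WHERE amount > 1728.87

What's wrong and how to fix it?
Bug: Row-level WHERE must come before GROUP BY in the clause order

Fix: Move the WHERE clause before GROUP BY

Corrected query:
SELECT account, AVG(amount) FROM transactions WHERE amount > 1728.87 GROUP BY account

Result:
account | AVG(amount)
--------+------------
ACC-101 | 4044.64    
ACC-104 | 3509.465   
ACC-105 | 2927.995   
ACC-106 | 3124.24    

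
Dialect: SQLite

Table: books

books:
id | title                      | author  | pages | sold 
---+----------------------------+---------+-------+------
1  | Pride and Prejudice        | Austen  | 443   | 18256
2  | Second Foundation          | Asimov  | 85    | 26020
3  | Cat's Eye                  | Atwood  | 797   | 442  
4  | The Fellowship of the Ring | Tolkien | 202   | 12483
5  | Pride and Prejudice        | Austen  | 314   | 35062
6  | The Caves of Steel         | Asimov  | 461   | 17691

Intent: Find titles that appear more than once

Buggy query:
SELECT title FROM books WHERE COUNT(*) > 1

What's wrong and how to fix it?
Bug: WHERE can't reference COUNT(*); aggregates are computed after WHERE

Fix: Group first, then use HAVING for the count condition

Corrected query:
SELECT title FROM books GROUP BY title HAVING COUNT(*) > 1

Result:
title              
-------------------
Pride and Prejudice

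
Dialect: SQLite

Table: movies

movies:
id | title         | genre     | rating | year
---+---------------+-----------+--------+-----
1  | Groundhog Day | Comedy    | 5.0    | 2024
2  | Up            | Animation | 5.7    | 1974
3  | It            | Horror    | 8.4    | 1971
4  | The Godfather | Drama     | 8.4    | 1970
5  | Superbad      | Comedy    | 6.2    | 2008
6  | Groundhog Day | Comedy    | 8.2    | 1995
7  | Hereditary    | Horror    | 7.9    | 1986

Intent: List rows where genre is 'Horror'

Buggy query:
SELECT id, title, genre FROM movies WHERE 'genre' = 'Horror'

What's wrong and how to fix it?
Bug: 'genre' in single quotes is a string literal, not the column; the comparison is literal-vs-literal and never true

Fix: Reference the column as genre without single quotes

Corrected query:
SELECT id, title, genre FROM movies WHERE genre = 'Horror'

Result:
id | title      | genre 
---+------------+-------
3  | It         | Horror
7  | Hereditary | Horror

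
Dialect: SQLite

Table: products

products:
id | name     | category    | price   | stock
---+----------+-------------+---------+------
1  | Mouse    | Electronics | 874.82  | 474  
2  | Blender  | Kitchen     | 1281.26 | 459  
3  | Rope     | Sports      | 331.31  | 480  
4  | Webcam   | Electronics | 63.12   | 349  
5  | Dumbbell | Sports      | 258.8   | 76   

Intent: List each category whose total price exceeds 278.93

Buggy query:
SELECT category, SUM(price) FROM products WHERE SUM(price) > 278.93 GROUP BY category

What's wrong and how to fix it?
Bug: SUM(price) is an aggregate, but WHERE filters rows before aggregation

Fix: Use HAVING (which filters groups after aggregation) instead of WHERE

Corrected query:
SELECT category, SUM(price) FROM products GROUP BY category HAVING SUM(price) > 278.93

Result:
category    | SUM(price)
------------+-----------
Electronics | 937.94    
Kitchen     | 1281.26   
Sports      | 590.11    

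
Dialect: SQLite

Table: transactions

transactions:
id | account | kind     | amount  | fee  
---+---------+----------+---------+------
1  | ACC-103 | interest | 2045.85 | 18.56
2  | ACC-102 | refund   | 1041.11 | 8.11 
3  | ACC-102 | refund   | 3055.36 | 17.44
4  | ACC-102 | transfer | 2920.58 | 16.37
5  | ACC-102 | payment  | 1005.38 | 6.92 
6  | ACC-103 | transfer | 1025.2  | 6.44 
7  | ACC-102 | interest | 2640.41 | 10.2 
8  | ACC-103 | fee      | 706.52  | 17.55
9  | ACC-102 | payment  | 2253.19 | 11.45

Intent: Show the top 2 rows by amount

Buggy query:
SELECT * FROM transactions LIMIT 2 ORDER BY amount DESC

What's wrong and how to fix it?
Bug: LIMIT must come after ORDER BY

Fix: Sort with ORDER BY, then apply LIMIT

Corrected query:
SELECT * FROM transactions ORDER BY amount DESC LIMIT 2

Result:
id | account | kind     | amount  | fee  
---+---------+----------+---------+------
3  | ACC-102 | refund   | 3055.36 | 17.44
4  | ACC-102 | transfer | 2920.58 | 16.37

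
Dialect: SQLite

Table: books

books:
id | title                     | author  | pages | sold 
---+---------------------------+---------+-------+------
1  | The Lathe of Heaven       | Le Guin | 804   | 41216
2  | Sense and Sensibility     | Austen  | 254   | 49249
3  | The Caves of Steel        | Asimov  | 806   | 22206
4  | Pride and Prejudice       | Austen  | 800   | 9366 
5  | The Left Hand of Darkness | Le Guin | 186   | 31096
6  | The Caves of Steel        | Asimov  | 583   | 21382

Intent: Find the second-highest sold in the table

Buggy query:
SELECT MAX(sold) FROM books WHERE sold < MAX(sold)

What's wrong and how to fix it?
Bug: The inner MAX is an aggregate inside WHERE, which is not allowed

Fix: Put the inner MAX in a scalar subquery

Corrected query:
SELECT MAX(sold) FROM books WHERE sold < (SELECT MAX(sold) FROM books)

Result:
MAX(sold)
---------
41216    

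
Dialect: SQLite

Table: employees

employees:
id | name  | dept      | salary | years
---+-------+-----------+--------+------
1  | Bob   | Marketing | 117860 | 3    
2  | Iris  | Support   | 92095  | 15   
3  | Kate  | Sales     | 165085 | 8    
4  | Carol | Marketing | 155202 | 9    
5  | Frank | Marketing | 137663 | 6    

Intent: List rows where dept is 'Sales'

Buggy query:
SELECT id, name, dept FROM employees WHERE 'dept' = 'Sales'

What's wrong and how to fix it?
Bug: Single quotes denote string literals in SQL; the column name is being compared as a constant string

Fix: Remove the quotes around the column name (or use double quotes for an identifier)

Corrected query:
SELECT id, name, dept FROM employees WHERE dept = 'Sales'

Result:
id | name | dept 
---+------+------
3  | Kate | Sales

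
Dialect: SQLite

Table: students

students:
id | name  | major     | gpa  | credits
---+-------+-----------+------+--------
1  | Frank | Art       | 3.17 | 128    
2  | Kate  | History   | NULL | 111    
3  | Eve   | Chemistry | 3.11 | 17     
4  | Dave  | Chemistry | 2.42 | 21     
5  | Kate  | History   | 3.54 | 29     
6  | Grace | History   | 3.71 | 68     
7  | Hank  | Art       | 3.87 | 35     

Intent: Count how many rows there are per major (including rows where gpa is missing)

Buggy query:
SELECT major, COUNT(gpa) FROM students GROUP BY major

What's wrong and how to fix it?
Bug: COUNT(gpa) skips NULLs, so groups with missing gpa are undercounted

Fix: Replace COUNT(gpa) with COUNT(*)

Corrected query:
SELECT major, COUNT(*) FROM students GROUP BY major

Result:
major     | COUNT(*)
----------+---------
Art       | 2       
Chemistry | 2       
History   | 3       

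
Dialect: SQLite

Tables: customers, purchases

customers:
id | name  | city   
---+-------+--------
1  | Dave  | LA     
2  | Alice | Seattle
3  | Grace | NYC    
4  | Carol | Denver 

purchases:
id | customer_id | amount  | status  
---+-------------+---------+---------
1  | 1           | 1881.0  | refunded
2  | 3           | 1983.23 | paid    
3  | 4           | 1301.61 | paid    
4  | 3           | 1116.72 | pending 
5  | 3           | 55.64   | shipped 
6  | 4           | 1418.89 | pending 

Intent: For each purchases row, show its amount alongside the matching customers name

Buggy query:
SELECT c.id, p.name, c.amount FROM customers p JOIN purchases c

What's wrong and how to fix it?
Bug: Missing join condition: each purchases row is matched to all customers rows instead of just its own

Fix: Add ON c.customer_id = p.id to the JOIN

Corrected query:
SELECT c.id, p.name, c.amount FROM customers p JOIN purchases c ON c.customer_id = p.id

Result:
id | name  | amount 
---+-------+--------
1  | Dave  | 1881   
2  | Grace | 1983.23
3  | Carol | 1301.61
4  | Grace | 1116.72
5  | Grace | 55.64  
6  | Carol | 1418.89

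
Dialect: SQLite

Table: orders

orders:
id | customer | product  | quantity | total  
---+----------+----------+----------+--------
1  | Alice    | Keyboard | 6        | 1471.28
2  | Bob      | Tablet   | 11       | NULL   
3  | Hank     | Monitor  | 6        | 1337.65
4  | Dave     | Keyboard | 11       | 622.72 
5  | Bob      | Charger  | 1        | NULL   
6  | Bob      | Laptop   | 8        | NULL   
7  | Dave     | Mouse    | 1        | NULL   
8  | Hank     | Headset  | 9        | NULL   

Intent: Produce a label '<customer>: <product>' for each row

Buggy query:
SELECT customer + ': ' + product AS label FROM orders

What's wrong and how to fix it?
Bug: '+' is numeric addition; on text columns SQLite converts them to 0 instead of concatenating

Fix: Replace + with || to concatenate text

Corrected query:
SELECT customer || ': ' || product AS label FROM orders

Result:
label          
---------------
Alice: Keyboard
Bob: Tablet    
Hank: Monitor  
Dave: Keyboard 
Bob: Charger   
Bob: Laptop    
Dave: Mouse    
Hank: Headset  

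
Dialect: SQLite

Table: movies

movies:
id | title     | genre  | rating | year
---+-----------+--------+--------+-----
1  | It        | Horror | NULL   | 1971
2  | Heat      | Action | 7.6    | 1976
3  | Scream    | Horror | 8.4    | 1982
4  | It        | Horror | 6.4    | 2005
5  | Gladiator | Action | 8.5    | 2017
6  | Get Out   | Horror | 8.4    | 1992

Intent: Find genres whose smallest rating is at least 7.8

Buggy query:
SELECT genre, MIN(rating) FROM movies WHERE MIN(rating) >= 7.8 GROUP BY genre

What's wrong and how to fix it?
Bug: Aggregates like MIN are computed per group after WHERE runs

Fix: Replace WHERE with HAVING after the GROUP BY

Corrected query:
SELECT genre, MIN(rating) FROM movies GROUP BY genre HAVING MIN(rating) >= 7.8

Result:
(no rows)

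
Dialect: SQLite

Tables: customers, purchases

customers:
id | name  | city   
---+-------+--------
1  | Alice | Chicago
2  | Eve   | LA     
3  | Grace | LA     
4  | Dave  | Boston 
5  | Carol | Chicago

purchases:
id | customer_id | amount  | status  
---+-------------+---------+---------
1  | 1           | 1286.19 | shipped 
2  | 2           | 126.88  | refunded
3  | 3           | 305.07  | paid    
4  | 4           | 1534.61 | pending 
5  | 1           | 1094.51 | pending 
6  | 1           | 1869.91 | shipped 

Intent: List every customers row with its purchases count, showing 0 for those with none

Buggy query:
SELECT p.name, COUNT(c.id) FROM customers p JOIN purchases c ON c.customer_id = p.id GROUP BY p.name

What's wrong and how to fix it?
Bug: An inner join excludes parents with zero children

Fix: Switch to LEFT JOIN to retain unmatched parent rows

Corrected query:
SELECT p.name, COUNT(c.id) FROM customers p LEFT JOIN purchases c ON c.customer_id = p.id GROUP BY p.name

Result:
name  | COUNT(c.id)
------+------------
Alice | 3          
Carol | 0          
Dave  | 1          
Eve   | 1          
Grace | 1          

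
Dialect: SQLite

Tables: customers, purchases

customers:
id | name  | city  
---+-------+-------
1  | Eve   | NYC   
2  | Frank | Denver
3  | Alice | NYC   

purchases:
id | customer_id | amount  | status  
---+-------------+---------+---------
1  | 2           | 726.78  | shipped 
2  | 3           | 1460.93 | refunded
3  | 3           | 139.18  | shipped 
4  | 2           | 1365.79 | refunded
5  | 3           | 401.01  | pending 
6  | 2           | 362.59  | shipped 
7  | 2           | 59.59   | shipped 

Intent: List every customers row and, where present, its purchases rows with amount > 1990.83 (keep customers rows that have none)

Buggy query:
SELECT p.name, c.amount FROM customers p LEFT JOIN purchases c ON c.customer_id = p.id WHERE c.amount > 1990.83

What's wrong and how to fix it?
Bug: A WHERE condition on the right-hand table after LEFT JOIN drops unmatched parents

Fix: Put 'c.amount > 1990.83' in the JOIN's ON clause instead of WHERE

Corrected query:
SELECT p.name, c.amount FROM customers p LEFT JOIN purchases c ON c.customer_id = p.id AND c.amount > 1990.83

Result:
name  | amount
------+-------
Eve   | NULL  
Frank | NULL  
Alice | NULL  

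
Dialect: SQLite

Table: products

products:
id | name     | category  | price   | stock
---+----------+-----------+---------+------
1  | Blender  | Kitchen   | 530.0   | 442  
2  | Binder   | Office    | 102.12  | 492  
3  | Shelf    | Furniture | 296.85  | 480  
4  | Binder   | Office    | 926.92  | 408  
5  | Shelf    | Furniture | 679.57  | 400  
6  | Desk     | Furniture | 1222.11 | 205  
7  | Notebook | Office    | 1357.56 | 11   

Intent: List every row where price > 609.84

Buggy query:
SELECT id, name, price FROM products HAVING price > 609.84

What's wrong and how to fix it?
Bug: HAVING filters the output of aggregation, but this query has no GROUP BY and no aggregate functions, so SQLite rejects it (HAVING clause on a non-aggregate query); the condition here is per row

Fix: Use WHERE for row-level filtering

Corrected query:
SELECT id, name, price FROM products WHERE price > 609.84

Result:
id | name     | price  
---+----------+--------
4  | Binder   | 926.92 
5  | Shelf    | 679.57 
6  | Desk     | 1222.11
7  | Notebook | 1357.56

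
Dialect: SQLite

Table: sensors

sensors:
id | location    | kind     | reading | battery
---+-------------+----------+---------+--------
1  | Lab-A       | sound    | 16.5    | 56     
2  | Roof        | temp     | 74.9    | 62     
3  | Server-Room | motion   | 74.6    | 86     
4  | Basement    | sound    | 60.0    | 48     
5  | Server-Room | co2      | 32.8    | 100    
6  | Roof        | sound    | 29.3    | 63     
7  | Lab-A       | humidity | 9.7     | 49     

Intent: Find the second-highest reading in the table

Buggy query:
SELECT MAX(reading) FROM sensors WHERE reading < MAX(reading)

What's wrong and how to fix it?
Bug: MAX(reading) on the right of the comparison is an aggregate-in-WHERE error

Fix: Compute the overall MAX in a subquery, then take MAX of rows below it

Corrected query:
SELECT MAX(reading) FROM sensors WHERE reading < (SELECT MAX(reading) FROM sensors)

Result:
MAX(reading)
------------
74.6        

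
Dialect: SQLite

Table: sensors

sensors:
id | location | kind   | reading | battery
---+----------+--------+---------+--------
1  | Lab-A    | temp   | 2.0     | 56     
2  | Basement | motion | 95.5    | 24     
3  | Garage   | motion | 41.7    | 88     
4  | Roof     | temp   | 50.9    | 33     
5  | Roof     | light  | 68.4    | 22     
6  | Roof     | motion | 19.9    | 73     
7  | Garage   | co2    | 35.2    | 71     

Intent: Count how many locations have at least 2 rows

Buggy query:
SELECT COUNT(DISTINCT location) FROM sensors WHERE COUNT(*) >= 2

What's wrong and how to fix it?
Bug: COUNT(*) cannot appear in WHERE; the per-group count doesn't exist yet

Fix: Use a subquery that GROUPs and filters with HAVING, then count its rows

Corrected query:
SELECT COUNT(*) FROM (SELECT location FROM sensors GROUP BY location HAVING COUNT(*) >= 2)

Result:
COUNT(*)
--------
2       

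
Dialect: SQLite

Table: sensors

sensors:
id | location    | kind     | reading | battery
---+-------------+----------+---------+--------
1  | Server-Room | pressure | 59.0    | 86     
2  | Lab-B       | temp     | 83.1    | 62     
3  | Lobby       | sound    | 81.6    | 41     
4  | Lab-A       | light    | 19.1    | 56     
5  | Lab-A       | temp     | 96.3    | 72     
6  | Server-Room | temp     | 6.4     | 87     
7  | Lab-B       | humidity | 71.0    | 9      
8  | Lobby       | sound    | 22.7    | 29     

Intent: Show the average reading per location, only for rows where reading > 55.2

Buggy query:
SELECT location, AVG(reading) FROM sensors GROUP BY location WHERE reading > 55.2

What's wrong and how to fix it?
Bug: Row-level WHERE must come before GROUP BY in the clause order

Fix: Place WHERE between FROM and GROUP BY

Corrected query:
SELECT location, AVG(reading) FROM sensors WHERE reading > 55.2 GROUP BY location

Result:
location    | AVG(reading)
------------+-------------
Lab-A       | 96.3        
Lab-B       | 77.05       
Lobby       | 81.6        
Server-Room | 59          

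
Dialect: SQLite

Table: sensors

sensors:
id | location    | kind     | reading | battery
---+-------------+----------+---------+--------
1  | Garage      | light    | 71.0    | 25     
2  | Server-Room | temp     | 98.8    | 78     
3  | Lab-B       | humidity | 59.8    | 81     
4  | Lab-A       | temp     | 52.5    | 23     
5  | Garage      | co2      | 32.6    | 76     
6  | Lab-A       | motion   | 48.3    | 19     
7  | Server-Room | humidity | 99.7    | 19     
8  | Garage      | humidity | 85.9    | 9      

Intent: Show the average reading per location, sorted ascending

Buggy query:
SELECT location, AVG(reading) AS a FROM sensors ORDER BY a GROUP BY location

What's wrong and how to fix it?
Bug: GROUP BY must precede ORDER BY

Fix: Reorder: SELECT … FROM … GROUP BY … ORDER BY …

Corrected query:
SELECT location, AVG(reading) AS a FROM sensors GROUP BY location ORDER BY a

Result:
location    | a        
------------+----------
Lab-A       | 50.4     
Lab-B       | 59.8     
Garage      | 63.166667
Server-Room | 99.25    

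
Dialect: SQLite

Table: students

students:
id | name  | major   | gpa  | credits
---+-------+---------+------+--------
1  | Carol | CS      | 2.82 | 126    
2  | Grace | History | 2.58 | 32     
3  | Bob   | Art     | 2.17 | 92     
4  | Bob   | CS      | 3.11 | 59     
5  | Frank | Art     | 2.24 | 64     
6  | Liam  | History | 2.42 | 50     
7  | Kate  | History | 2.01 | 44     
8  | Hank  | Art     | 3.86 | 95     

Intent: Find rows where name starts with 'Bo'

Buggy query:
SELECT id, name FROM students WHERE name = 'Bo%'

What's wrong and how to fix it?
Bug: '=' compares the literal string including the % character; pattern matching needs LIKE

Fix: Use LIKE for wildcard pattern matching

Corrected query:
SELECT id, name FROM students WHERE name LIKE 'Bo%'

Result:
id | name
---+-----
3  | Bob 
4  | Bob 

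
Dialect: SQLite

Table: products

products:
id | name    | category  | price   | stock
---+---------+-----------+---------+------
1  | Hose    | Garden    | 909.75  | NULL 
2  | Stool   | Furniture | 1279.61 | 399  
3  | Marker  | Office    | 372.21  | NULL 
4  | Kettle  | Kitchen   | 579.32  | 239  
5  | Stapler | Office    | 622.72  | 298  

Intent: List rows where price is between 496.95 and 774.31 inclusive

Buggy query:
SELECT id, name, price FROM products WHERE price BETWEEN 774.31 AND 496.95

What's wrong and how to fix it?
Bug: The bounds are reversed; BETWEEN a AND b requires a <= b to match anything

Fix: Write BETWEEN 496.95 AND 774.31

Corrected query:
SELECT id, name, price FROM products WHERE price BETWEEN 496.95 AND 774.31

Result:
id | name    | price 
---+---------+-------
4  | Kettle  | 579.32
5  | Stapler | 622.72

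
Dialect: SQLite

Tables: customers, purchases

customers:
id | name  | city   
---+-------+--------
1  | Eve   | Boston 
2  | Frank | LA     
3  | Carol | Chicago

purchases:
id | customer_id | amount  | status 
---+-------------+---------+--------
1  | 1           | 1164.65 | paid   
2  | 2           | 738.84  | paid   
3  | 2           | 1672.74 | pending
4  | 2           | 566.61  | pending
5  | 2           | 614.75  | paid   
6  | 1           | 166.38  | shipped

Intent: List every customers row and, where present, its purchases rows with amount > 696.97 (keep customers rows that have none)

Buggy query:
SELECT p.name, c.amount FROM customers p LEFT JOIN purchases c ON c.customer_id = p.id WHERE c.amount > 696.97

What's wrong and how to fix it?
Bug: A WHERE condition on the right-hand table after LEFT JOIN drops unmatched parents

Fix: Move the right-table condition into the ON clause so unmatched parents are kept

Corrected query:
SELECT p.name, c.amount FROM customers p LEFT JOIN purchases c ON c.customer_id = p.id AND c.amount > 696.97

Result:
name  | amount 
------+--------
Eve   | 1164.65
Frank | 738.84 
Frank | 1672.74
Carol | NULL   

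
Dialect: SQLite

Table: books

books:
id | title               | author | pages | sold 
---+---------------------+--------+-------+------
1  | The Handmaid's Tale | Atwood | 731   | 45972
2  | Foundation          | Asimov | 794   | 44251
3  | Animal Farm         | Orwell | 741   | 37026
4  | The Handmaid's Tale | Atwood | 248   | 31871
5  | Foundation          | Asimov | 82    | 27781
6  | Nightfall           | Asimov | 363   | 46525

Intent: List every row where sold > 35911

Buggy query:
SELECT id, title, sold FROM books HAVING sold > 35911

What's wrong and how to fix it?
Bug: This is a non-aggregate query (no GROUP BY, no aggregates), so in SQLite the HAVING clause is invalid here; a row-level condition belongs in WHERE

Fix: Use WHERE for row-level filtering

Corrected query:
SELECT id, title, sold FROM books WHERE sold > 35911

Result:
id | title               | sold 
---+---------------------+------
1  | The Handmaid's Tale | 45972
2  | Foundation          | 44251
3  | Animal Farm         | 37026
6  | Nightfall           | 46525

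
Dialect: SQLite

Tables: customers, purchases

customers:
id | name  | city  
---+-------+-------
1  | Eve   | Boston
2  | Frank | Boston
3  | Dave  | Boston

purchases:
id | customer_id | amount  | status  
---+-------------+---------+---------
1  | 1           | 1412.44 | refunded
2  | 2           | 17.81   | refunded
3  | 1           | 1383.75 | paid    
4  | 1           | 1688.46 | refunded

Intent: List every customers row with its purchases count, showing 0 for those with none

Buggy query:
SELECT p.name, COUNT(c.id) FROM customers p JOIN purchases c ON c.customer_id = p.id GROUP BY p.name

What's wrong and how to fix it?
Bug: INNER JOIN drops customers rows that have no matching purchases rows

Fix: Switch to LEFT JOIN to retain unmatched parent rows

Corrected query:
SELECT p.name, COUNT(c.id) FROM customers p LEFT JOIN purchases c ON c.customer_id = p.id GROUP BY p.name

Result:
name  | COUNT(c.id)
------+------------
Dave  | 0          
Eve   | 3          
Frank | 1          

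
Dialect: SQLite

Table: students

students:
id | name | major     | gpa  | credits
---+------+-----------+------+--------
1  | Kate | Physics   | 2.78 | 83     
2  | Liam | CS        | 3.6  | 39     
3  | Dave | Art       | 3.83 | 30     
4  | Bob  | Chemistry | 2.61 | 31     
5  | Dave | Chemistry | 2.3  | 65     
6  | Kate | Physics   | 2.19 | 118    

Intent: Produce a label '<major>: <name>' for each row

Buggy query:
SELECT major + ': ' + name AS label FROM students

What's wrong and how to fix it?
Bug: '+' is numeric addition; on text columns SQLite converts them to 0 instead of concatenating

Fix: Use the || operator for string concatenation

Corrected query:
SELECT major || ': ' || name AS label FROM students

Result:
label          
---------------
Physics: Kate  
CS: Liam       
Art: Dave      
Chemistry: Bob 
Chemistry: Dave
Physics: Kate  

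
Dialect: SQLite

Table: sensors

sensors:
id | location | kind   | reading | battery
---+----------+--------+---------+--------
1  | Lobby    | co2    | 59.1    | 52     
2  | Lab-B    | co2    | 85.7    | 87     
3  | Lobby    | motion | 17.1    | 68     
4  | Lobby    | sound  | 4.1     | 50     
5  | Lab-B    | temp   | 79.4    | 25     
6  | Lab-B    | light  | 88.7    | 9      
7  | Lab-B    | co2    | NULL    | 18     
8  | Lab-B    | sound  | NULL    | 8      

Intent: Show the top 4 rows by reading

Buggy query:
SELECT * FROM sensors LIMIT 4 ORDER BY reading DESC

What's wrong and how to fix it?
Bug: LIMIT must come after ORDER BY

Fix: Swap the clauses: ORDER BY first, then LIMIT

Corrected query:
SELECT * FROM sensors ORDER BY reading DESC LIMIT 4

Result:
id | location | kind  | reading | battery
---+----------+-------+---------+--------
6  | Lab-B    | light | 88.7    | 9      
2  | Lab-B    | co2   | 85.7    | 87     
5  | Lab-B    | temp  | 79.4    | 25     
1  | Lobby    | co2   | 59.1    | 52     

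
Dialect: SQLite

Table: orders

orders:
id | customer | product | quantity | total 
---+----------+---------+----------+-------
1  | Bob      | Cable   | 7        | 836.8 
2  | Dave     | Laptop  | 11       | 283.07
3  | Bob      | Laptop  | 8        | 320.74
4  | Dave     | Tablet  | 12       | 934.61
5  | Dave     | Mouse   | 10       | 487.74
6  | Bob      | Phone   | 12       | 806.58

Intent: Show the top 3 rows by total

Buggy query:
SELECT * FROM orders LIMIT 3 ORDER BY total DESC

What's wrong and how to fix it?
Bug: LIMIT must come after ORDER BY

Fix: Swap the clauses: ORDER BY first, then LIMIT

Corrected query:
SELECT * FROM orders ORDER BY total DESC LIMIT 3

Result:
id | customer | product | quantity | total 
---+----------+---------+----------+-------
4  | Dave     | Tablet  | 12       | 934.61
1  | Bob      | Cable   | 7        | 836.8 
6  | Bob      | Phone   | 12       | 806.58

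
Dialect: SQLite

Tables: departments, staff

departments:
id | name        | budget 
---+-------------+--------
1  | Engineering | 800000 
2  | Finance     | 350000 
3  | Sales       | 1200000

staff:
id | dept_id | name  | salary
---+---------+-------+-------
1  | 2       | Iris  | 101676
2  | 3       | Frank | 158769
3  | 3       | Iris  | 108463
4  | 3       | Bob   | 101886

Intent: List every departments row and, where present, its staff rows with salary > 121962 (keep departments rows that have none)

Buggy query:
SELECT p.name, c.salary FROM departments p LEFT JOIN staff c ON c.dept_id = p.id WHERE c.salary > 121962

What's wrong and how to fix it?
Bug: Filtering c.salary in WHERE discards the NULL rows produced by LEFT JOIN, turning it into an inner join

Fix: Put 'c.salary > 121962' in the JOIN's ON clause instead of WHERE

Corrected query:
SELECT p.name, c.salary FROM departments p LEFT JOIN staff c ON c.dept_id = p.id AND c.salary > 121962

Result:
name        | salary
------------+-------
Engineering | NULL  
Finance     | NULL  
Sales       | 158769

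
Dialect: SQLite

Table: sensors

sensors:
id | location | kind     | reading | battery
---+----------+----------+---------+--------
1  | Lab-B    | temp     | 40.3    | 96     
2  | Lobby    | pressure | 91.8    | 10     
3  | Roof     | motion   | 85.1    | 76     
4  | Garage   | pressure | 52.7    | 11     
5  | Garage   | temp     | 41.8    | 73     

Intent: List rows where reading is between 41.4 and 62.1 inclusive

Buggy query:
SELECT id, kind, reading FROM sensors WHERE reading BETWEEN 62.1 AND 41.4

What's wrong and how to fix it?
Bug: The bounds are reversed; BETWEEN a AND b requires a <= b to match anything

Fix: Swap the bounds so the smaller value comes first

Corrected query:
SELECT id, kind, reading FROM sensors WHERE reading BETWEEN 41.4 AND 62.1

Result:
id | kind     | reading
---+----------+--------
4  | pressure | 52.7   
5  | temp     | 41.8   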